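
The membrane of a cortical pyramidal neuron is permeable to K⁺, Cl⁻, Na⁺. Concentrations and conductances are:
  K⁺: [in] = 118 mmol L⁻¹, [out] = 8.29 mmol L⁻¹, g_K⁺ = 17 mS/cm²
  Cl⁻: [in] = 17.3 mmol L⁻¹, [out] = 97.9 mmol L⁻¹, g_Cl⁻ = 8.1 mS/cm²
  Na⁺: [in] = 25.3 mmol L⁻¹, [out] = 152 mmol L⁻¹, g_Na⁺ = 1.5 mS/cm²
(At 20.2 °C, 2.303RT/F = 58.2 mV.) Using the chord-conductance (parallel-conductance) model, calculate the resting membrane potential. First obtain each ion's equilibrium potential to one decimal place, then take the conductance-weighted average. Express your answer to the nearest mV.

E_K⁺ = (58.2/1)·log₁₀(8.29/118) = -67.1 mV
E_Cl⁻ = (58.2/-1)·log₁₀(97.9/17.3) = -43.8 mV
E_Na⁺ = (58.2/1)·log₁₀(152/25.3) = 45.3 mV
Vm = (Σ gᵢEᵢ)/(Σ gᵢ) = (17·-67.1 + 8.1·-43.8 + 1.5·45.3) / (17 + 8.1 + 1.5)
= -1427.53 / 26.6 = -53.67 mV

-54 mV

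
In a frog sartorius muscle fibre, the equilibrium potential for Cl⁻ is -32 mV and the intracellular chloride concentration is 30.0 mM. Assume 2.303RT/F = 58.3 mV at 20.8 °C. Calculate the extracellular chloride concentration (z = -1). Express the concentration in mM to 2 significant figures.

Nernst: E = (58.3/-1) · log₁₀([out]/[in]), so log₁₀([out]/[in]) = -32.0 × -1 / 58.3 = 0.5489.
[out]/[in] = 10^(0.5489) = 3.539.
[out] = 3.539 × 30.0 = 106.2 mM.

110 mM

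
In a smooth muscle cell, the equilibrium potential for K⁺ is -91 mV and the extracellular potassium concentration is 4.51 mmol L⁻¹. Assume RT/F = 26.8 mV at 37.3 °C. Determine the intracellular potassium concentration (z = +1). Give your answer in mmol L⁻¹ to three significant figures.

135 mmol L⁻¹

Nernst: E = (26.8/1) · ln([out]/[in]), so ln([out]/[in]) = -91.0 × 1 / 26.8 = -3.3955.
[out]/[in] = e^(-3.3955) = 0.03352.
[in] = 4.51 / 0.03352 = 134.5 mmol L⁻¹.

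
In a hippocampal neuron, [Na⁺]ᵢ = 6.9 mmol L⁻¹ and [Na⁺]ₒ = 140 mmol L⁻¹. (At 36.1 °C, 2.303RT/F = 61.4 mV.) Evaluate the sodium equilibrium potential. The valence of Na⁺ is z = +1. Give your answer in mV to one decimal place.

80.3 mV

E = (61.4/z) · log₁₀([Na⁺]_out/[Na⁺]_in) with z = +1.
= (61.4/1) · log₁₀(140/6.9) = 61.40 · log₁₀(20.29)
= 61.40 · (1.3073) = 80.27 mV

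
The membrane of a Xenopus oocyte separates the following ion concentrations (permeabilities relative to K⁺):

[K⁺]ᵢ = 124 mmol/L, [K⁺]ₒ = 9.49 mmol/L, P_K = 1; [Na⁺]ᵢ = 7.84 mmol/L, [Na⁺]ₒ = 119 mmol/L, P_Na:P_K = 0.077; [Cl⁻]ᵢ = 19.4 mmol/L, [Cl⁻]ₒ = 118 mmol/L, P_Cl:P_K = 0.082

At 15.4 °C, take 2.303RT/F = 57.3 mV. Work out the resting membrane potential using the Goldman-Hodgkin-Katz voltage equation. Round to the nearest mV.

Vm = 57.3 · log₁₀[(Σ P·[cation]ₒ + Σ P·[anion]ᵢ) / (Σ P·[cation]ᵢ + Σ P·[anion]ₒ)]
Numerator = 1×9.49 + 0.077×119 + 0.082×19.4 = 20.24
Denominator = 1×124 + 0.077×7.84 + 0.082×118 = 134.3
Vm = 57.3 · log₁₀(0.15076) = 57.3 × (-0.8217) = -47.08 mV

-47 mV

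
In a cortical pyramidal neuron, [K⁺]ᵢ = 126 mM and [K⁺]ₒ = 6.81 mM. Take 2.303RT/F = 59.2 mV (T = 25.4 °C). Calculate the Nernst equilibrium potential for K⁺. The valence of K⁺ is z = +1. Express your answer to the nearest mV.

-75 mV

E = (59.2/z) · log₁₀([K⁺]_out/[K⁺]_in) with z = +1.
= (59.2/1) · log₁₀(6.81/126) = 59.20 · log₁₀(0.05405)
= 59.20 · (-1.2672) = -75.02 mV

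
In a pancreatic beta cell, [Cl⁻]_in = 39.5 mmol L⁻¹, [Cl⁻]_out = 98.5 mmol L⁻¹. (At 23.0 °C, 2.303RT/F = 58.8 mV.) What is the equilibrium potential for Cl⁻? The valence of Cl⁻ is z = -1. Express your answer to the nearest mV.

E = (58.8/z) · log₁₀([Cl⁻]_out/[Cl⁻]_in) with z = -1.
For an anion, dividing by z = -1 reverses the sign.
= (58.8/-1) · log₁₀(98.5/39.5) = -58.80 · log₁₀(2.494)
= -58.80 · (0.3968) = -23.33 mV

-23 mV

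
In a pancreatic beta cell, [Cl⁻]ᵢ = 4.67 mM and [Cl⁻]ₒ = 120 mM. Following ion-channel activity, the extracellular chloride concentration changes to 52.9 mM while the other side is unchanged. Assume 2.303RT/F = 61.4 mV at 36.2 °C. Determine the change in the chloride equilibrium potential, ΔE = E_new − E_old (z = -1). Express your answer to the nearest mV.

22 mV

E_old = (61.4/-1)·log₁₀(120/4.67) = -86.57 mV
E_new = (61.4/-1)·log₁₀(52.9/4.67) = -64.72 mV
ΔE = -64.72 − (-86.57) = 21.84 mV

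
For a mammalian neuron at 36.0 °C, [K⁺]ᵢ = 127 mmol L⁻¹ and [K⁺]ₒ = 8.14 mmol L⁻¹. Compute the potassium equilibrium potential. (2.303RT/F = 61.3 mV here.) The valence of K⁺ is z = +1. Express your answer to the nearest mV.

-73 mV

E = (61.3/z) · log₁₀([K⁺]_out/[K⁺]_in) with z = +1.
= (61.3/1) · log₁₀(8.14/127) = 61.30 · log₁₀(0.06409)
= 61.30 · (-1.1932) = -73.14 mV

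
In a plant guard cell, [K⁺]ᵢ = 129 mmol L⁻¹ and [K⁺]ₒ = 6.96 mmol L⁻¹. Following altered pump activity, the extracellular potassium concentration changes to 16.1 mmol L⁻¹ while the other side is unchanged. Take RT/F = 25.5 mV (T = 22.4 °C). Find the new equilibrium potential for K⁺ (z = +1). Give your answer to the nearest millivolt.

-53 mV

After the shift: [K⁺]_out = 16.1, [K⁺]_in = 129 mmol L⁻¹.
E_new = (25.5/1)·ln(16.1/129) = 25.50 · (-2.0810) = -53.07 mV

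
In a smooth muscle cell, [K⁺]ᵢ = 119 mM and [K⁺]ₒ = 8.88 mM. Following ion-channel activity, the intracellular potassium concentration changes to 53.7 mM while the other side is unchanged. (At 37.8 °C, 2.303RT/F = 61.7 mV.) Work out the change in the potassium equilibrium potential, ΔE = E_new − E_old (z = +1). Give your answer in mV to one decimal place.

21.3 mV

E_old = (61.7/1)·log₁₀(8.88/119) = -69.54 mV
E_new = (61.7/1)·log₁₀(8.88/53.7) = -48.22 mV
ΔE = -48.22 − (-69.54) = 21.32 mV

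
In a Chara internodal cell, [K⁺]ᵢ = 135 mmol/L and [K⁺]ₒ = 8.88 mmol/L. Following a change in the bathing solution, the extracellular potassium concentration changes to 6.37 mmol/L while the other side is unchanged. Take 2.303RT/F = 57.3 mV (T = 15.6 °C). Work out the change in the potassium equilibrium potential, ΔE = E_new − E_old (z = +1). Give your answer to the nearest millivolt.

E_old = (57.3/1)·log₁₀(8.88/135) = -67.72 mV
E_new = (57.3/1)·log₁₀(6.37/135) = -75.99 mV
ΔE = -75.99 − (-67.72) = -8.27 mV

-8 mV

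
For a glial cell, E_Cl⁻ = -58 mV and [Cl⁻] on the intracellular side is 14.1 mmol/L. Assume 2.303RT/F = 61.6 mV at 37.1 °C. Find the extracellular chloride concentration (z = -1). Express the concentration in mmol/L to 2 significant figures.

120 mmol/L

Nernst: E = (61.6/-1) · log₁₀([out]/[in]), so log₁₀([out]/[in]) = -58.0 × -1 / 61.6 = 0.9416.
[out]/[in] = 10^(0.9416) = 8.741.
[out] = 8.741 × 14.1 = 123.2 mmol/L.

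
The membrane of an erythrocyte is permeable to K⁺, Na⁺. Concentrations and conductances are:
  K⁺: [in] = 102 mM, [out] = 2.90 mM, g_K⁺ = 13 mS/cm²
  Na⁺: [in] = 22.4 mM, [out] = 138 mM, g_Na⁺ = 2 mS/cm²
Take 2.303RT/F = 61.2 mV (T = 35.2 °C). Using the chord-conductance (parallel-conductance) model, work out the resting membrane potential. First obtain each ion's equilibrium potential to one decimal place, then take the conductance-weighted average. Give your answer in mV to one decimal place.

E_K⁺ = (61.2/1)·log₁₀(2.90/102) = -94.6 mV
E_Na⁺ = (61.2/1)·log₁₀(138/22.4) = 48.3 mV
Vm = (Σ gᵢEᵢ)/(Σ gᵢ) = (13·-94.6 + 2·48.3) / (13 + 2)
= -1133.20 / 15 = -75.55 mV

-75.5 mV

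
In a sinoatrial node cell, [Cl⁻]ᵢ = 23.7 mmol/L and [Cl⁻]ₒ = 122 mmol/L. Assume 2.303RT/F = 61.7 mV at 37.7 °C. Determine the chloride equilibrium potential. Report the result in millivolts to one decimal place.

E = (61.7/z) · log₁₀([Cl⁻]_out/[Cl⁻]_in) with z = -1.
For an anion, dividing by z = -1 reverses the sign.
= (61.7/-1) · log₁₀(122/23.7) = -61.70 · log₁₀(5.148)
= -61.70 · (0.7116) = -43.91 mV

-43.9 mV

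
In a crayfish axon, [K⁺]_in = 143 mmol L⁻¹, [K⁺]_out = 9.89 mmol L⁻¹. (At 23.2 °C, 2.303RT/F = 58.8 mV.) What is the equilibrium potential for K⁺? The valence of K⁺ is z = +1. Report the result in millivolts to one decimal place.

E = (58.8/z) · log₁₀([K⁺]_out/[K⁺]_in) with z = +1.
= (58.8/1) · log₁₀(9.89/143) = 58.80 · log₁₀(0.06916)
= 58.80 · (-1.1601) = -68.22 mV

-68.2 mV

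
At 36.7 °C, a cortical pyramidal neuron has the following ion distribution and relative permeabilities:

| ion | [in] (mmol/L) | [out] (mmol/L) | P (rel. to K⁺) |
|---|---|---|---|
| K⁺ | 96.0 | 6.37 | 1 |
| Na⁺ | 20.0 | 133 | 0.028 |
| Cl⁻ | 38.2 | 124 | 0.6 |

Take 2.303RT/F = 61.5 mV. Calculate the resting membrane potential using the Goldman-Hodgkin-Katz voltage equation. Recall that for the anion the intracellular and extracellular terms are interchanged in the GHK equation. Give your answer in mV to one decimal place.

Vm = 61.5 · log₁₀[(Σ P·[cation]ₒ + Σ P·[anion]ᵢ) / (Σ P·[cation]ᵢ + Σ P·[anion]ₒ)]
Numerator = 1×6.37 + 0.028×133 + 0.6×38.2 = 33.01
Denominator = 1×96.0 + 0.028×20.0 + 0.6×124 = 171
Vm = 61.5 · log₁₀(0.19311) = 61.5 × (-0.7142) = -43.92 mV

-43.9 mV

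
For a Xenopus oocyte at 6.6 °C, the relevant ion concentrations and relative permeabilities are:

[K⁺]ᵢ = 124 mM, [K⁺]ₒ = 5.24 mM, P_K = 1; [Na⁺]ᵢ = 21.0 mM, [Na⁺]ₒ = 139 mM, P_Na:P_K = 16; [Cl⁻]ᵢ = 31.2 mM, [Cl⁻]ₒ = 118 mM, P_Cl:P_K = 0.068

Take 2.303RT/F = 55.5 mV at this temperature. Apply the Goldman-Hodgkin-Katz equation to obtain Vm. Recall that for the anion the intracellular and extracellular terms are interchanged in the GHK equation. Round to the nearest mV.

Vm = 55.5 · log₁₀[(Σ P·[cation]ₒ + Σ P·[anion]ᵢ) / (Σ P·[cation]ᵢ + Σ P·[anion]ₒ)]
Numerator = 1×5.24 + 16×139 + 0.068×31.2 = 2231
Denominator = 1×124 + 16×21.0 + 0.068×118 = 468
Vm = 55.5 · log₁₀(4.7676) = 55.5 × (0.6783) = 37.65 mV

38 mV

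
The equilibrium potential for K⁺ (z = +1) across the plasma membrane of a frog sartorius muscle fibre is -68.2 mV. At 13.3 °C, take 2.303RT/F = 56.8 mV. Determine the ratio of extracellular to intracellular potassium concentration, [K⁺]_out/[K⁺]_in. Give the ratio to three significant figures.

log₁₀([out]/[in]) = E·z/(56.8) = -68.2 × 1 / 56.8 = -1.2007
[out]/[in] = 10^(-1.2007) = 0.06299

0.0630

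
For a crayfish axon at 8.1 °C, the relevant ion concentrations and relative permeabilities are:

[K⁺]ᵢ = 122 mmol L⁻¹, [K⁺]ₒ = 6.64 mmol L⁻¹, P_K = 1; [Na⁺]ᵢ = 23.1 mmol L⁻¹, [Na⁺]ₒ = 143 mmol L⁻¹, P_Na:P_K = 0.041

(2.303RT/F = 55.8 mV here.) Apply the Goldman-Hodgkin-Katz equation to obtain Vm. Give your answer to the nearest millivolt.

-55 mV

Vm = 55.8 · log₁₀[(Σ P·[cation]ₒ + Σ P·[anion]ᵢ) / (Σ P·[cation]ᵢ + Σ P·[anion]ₒ)]
Numerator = 1×6.64 + 0.041×143 = 12.5
Denominator = 1×122 + 0.041×23.1 = 122.9
Vm = 55.8 · log₁₀(0.10169) = 55.8 × (-0.9927) = -55.39 mV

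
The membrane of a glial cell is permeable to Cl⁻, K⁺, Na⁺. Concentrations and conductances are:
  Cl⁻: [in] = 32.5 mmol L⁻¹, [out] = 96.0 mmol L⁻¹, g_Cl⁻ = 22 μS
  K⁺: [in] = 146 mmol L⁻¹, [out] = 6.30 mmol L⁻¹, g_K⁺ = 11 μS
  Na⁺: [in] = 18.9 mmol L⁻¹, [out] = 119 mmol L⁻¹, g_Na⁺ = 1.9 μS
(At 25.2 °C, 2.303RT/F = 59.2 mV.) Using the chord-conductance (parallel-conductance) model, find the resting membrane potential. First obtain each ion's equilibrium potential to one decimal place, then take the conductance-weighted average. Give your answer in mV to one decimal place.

E_Cl⁻ = (59.2/-1)·log₁₀(96.0/32.5) = -27.8 mV
E_K⁺ = (59.2/1)·log₁₀(6.30/146) = -80.8 mV
E_Na⁺ = (59.2/1)·log₁₀(119/18.9) = 47.3 mV
Vm = (Σ gᵢEᵢ)/(Σ gᵢ) = (22·-27.8 + 11·-80.8 + 1.9·47.3) / (22 + 11 + 1.9)
= -1410.53 / 34.9 = -40.42 mV

-40.4 mV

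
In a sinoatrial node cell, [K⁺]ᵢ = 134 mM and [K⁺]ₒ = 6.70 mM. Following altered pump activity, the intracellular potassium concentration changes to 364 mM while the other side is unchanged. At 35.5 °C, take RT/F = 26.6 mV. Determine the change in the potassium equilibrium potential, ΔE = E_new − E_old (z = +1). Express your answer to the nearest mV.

E_old = (26.6/1)·ln(6.70/134) = -79.69 mV
E_new = (26.6/1)·ln(6.70/364) = -106.27 mV
ΔE = -106.27 − (-79.69) = -26.58 mV

-27 mV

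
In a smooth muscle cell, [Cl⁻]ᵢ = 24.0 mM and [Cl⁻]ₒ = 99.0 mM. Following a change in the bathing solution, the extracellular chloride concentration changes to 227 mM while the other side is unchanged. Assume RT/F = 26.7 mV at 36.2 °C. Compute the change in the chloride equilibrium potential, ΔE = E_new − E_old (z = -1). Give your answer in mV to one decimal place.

-22.2 mV

E_old = (26.7/-1)·ln(99.0/24.0) = -37.84 mV
E_new = (26.7/-1)·ln(227/24.0) = -59.99 mV
ΔE = -59.99 − (-37.84) = -22.16 mV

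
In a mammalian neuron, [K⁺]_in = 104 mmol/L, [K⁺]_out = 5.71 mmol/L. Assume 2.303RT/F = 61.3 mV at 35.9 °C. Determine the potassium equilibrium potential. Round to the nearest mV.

-77 mV

E = (61.3/z) · log₁₀([K⁺]_out/[K⁺]_in) with z = +1.
= (61.3/1) · log₁₀(5.71/104) = 61.30 · log₁₀(0.0549)
= 61.30 · (-1.2604) = -77.26 mV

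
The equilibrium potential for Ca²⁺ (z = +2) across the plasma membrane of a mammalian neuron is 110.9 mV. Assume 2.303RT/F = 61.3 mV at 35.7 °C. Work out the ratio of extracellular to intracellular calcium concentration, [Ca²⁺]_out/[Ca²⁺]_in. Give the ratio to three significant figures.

4150

log₁₀([out]/[in]) = E·z/(61.3) = 110.9 × 2 / 61.3 = 3.6183
[out]/[in] = 10^(3.6183) = 4152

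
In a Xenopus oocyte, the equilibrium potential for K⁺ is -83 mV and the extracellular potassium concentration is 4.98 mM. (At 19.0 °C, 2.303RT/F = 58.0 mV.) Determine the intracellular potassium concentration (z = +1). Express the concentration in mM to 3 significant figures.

Nernst: E = (58.0/1) · log₁₀([out]/[in]), so log₁₀([out]/[in]) = -83.0 × 1 / 58.0 = -1.4310.
[out]/[in] = 10^(-1.4310) = 0.03707.
[in] = 4.98 / 0.03707 = 134.4 mM.

134 mM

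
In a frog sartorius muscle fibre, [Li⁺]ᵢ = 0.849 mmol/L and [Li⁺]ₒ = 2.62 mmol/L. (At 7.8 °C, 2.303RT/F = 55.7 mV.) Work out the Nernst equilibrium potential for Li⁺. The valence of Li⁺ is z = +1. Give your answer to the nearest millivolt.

27 mV

E = (55.7/z) · log₁₀([Li⁺]_out/[Li⁺]_in) with z = +1.
= (55.7/1) · log₁₀(2.62/0.849) = 55.70 · log₁₀(3.086)
= 55.70 · (0.4894) = 27.26 mV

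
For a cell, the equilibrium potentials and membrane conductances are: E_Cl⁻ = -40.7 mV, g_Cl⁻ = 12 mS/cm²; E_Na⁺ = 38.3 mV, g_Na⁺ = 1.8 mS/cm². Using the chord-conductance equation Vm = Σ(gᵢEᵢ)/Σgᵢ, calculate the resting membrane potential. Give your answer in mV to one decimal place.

-30.4 mV

Σ gᵢEᵢ = 12·(-40.7) + 1.8·(38.3) = -419.46
Σ gᵢ = 12 + 1.8 = 13.8
Vm = -419.46 / 13.8 = -30.40 mV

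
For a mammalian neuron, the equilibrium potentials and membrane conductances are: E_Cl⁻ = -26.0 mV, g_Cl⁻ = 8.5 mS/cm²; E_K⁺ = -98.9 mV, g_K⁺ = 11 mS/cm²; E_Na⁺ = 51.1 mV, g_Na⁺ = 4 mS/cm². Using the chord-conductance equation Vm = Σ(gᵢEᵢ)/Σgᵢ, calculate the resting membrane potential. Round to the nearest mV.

-47 mV

Σ gᵢEᵢ = 8.5·(-26.0) + 11·(-98.9) + 4·(51.1) = -1104.50
Σ gᵢ = 8.5 + 11 + 4 = 23.5
Vm = -1104.50 / 23.5 = -47.00 mV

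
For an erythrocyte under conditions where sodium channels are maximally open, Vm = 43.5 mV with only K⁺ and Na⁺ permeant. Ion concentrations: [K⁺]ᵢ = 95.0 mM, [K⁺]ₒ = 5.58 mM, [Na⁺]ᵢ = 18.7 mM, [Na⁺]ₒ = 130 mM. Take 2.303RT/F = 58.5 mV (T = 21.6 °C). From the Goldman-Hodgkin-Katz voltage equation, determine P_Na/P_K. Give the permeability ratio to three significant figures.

Let α = P_Na/P_K. GHK: Vm = 58.5·log₁₀[(Kₒ + α·Naₒ)/(Kᵢ + α·Naᵢ)].
10^(Vm/58.5) = 10^(43.5/58.5) = 5.541
So 5.541·(Kᵢ + α·Naᵢ) = Kₒ + α·Naₒ → α = (5.541·95.0 − 5.58) / (130.0 − 5.541·18.7)
α = (526.4 − 5.58) / (130.0 − 103.6) = 520.8/26.38 = 19.74

19.7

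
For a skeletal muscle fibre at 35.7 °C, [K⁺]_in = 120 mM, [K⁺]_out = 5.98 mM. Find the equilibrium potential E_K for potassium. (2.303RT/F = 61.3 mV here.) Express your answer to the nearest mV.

-80 mV

E = (61.3/z) · log₁₀([K⁺]_out/[K⁺]_in) with z = +1.
= (61.3/1) · log₁₀(5.98/120) = 61.30 · log₁₀(0.04983)
= 61.30 · (-1.3025) = -79.84 mV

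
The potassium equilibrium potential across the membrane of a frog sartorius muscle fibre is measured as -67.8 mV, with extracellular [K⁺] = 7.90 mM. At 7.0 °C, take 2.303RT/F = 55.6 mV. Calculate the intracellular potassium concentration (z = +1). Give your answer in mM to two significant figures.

130 mM

Nernst: E = (55.6/1) · log₁₀([out]/[in]), so log₁₀([out]/[in]) = -67.8 × 1 / 55.6 = -1.2194.
[out]/[in] = 10^(-1.2194) = 0.06034.
[in] = 7.90 / 0.06034 = 130.9 mM.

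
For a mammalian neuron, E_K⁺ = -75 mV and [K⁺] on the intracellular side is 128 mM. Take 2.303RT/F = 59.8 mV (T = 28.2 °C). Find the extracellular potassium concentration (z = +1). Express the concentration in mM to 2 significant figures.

Nernst: E = (59.8/1) · log₁₀([out]/[in]), so log₁₀([out]/[in]) = -75.0 × 1 / 59.8 = -1.2542.
[out]/[in] = 10^(-1.2542) = 0.0557.
[out] = 0.0557 × 128 = 7.129 mM.

7.1 mM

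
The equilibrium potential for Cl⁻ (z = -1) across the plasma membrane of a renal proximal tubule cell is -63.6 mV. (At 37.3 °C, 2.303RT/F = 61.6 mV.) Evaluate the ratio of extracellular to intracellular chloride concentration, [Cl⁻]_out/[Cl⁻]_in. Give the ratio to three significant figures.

log₁₀([out]/[in]) = E·z/(61.6) = -63.6 × -1 / 61.6 = 1.0325
[out]/[in] = 10^(1.0325) = 10.78

10.8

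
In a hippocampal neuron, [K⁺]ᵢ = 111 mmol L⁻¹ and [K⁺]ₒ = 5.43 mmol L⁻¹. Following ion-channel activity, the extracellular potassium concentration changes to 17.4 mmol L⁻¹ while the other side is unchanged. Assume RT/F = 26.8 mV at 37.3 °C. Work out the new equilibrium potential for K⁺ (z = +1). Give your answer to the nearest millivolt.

-50 mV

After the shift: [K⁺]_out = 17.4, [K⁺]_in = 111 mmol L⁻¹.
E_new = (26.8/1)·ln(17.4/111) = 26.80 · (-1.8531) = -49.66 mV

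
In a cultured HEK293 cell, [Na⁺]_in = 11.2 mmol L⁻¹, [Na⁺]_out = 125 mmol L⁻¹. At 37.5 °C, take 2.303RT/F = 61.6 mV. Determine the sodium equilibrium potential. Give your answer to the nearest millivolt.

65 mV

E = (61.6/z) · log₁₀([Na⁺]_out/[Na⁺]_in) with z = +1.
= (61.6/1) · log₁₀(125/11.2) = 61.60 · log₁₀(11.16)
= 61.60 · (1.0477) = 64.54 mV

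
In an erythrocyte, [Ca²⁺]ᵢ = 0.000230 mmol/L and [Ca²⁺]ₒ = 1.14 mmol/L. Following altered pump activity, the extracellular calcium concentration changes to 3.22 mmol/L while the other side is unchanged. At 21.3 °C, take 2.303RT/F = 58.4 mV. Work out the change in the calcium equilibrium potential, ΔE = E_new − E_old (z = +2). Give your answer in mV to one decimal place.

13.2 mV

E_old = (58.4/2)·log₁₀(1.14/0.000230) = 107.90 mV
E_new = (58.4/2)·log₁₀(3.22/0.000230) = 121.07 mV
ΔE = 121.07 − (107.90) = 13.17 mV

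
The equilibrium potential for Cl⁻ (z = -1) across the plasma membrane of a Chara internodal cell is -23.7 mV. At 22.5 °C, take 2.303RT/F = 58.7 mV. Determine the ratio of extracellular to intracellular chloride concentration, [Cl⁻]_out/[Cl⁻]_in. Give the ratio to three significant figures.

2.53

log₁₀([out]/[in]) = E·z/(58.7) = -23.7 × -1 / 58.7 = 0.4037
[out]/[in] = 10^(0.4037) = 2.534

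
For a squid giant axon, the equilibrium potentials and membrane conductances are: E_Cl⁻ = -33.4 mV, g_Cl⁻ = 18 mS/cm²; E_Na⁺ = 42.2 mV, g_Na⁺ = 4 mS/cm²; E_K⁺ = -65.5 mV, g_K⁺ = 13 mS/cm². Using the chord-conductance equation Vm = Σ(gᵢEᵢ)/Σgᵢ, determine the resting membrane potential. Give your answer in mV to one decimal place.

Σ gᵢEᵢ = 18·(-33.4) + 4·(42.2) + 13·(-65.5) = -1283.90
Σ gᵢ = 18 + 4 + 13 = 35
Vm = -1283.90 / 35 = -36.68 mV

-36.7 mV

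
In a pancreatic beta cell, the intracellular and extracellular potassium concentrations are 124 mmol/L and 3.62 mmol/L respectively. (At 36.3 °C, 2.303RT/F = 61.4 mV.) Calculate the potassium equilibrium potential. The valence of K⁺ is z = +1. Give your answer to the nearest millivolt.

E = (61.4/z) · log₁₀([K⁺]_out/[K⁺]_in) with z = +1.
= (61.4/1) · log₁₀(3.62/124) = 61.40 · log₁₀(0.02919)
= 61.40 · (-1.5347) = -94.23 mV

-94 mV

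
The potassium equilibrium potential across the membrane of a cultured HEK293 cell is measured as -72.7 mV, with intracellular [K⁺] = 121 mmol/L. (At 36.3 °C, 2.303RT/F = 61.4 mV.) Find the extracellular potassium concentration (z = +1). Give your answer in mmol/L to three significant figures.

Nernst: E = (61.4/1) · log₁₀([out]/[in]), so log₁₀([out]/[in]) = -72.7 × 1 / 61.4 = -1.1840.
[out]/[in] = 10^(-1.1840) = 0.06546.
[out] = 0.06546 × 121 = 7.92 mmol/L.

7.92 mmol/L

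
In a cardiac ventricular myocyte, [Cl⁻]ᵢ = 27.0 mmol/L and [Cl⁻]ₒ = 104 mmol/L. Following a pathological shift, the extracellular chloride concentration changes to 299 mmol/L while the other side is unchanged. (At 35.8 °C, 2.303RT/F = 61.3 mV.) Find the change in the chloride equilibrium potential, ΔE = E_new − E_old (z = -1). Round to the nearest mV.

E_old = (61.3/-1)·log₁₀(104/27.0) = -35.90 mV
E_new = (61.3/-1)·log₁₀(299/27.0) = -64.02 mV
ΔE = -64.02 − (-35.90) = -28.11 mV

-28 mV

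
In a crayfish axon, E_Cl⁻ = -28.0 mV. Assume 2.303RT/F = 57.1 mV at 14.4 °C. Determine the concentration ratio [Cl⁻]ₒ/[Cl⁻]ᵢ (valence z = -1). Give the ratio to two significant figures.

log₁₀([out]/[in]) = E·z/(57.1) = -28.0 × -1 / 57.1 = 0.4904
[out]/[in] = 10^(0.4904) = 3.093

3.1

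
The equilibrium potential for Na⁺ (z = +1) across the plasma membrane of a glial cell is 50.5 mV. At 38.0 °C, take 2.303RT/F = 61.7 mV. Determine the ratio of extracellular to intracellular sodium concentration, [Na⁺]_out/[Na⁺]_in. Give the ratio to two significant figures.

log₁₀([out]/[in]) = E·z/(61.7) = 50.5 × 1 / 61.7 = 0.8185
[out]/[in] = 10^(0.8185) = 6.584

6.6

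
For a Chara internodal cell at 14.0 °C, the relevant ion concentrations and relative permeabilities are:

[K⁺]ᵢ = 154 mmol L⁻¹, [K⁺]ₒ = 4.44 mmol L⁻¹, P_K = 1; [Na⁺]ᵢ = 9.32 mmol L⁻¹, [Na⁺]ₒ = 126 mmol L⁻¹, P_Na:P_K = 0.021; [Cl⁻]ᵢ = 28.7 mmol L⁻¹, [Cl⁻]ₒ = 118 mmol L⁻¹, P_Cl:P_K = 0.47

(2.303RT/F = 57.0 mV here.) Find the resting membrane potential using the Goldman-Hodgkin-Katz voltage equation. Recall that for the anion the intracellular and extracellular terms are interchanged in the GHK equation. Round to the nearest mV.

-57 mV

Vm = 57.0 · log₁₀[(Σ P·[cation]ₒ + Σ P·[anion]ᵢ) / (Σ P·[cation]ᵢ + Σ P·[anion]ₒ)]
Numerator = 1×4.44 + 0.021×126 + 0.47×28.7 = 20.57
Denominator = 1×154 + 0.021×9.32 + 0.47×118 = 209.7
Vm = 57.0 · log₁₀(0.098137) = 57.0 × (-1.0082) = -57.47 mV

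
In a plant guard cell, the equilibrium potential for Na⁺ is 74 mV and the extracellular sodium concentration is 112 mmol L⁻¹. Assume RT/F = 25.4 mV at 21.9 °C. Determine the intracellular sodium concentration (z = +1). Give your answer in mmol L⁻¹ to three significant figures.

Nernst: E = (25.4/1) · ln([out]/[in]), so ln([out]/[in]) = 74.0 × 1 / 25.4 = 2.9134.
[out]/[in] = e^(2.9134) = 18.42.
[in] = 112 / 18.42 = 6.081 mmol L⁻¹.

6.08 mmol L⁻¹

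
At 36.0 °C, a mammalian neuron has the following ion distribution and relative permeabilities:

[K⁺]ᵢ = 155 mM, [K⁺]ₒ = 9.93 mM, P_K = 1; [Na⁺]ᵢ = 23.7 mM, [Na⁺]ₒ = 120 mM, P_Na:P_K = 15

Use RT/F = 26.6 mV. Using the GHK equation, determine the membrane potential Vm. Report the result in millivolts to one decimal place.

Vm = 26.6 · ln[(Σ P·[cation]ₒ + Σ P·[anion]ᵢ) / (Σ P·[cation]ᵢ + Σ P·[anion]ₒ)]
Numerator = 1×9.93 + 15×120 = 1810
Denominator = 1×155 + 15×23.7 = 510.5
Vm = 26.6 · ln(3.5454) = 26.6 × (1.2657) = 33.67 mV

33.7 mV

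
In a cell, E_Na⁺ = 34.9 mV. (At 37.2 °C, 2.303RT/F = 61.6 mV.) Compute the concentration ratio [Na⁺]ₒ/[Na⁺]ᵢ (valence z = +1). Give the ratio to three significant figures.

log₁₀([out]/[in]) = E·z/(61.6) = 34.9 × 1 / 61.6 = 0.5666
[out]/[in] = 10^(0.5666) = 3.686

3.69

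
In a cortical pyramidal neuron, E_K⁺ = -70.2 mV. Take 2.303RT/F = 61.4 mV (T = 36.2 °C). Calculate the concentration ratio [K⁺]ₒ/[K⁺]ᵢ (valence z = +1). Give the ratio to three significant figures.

0.0719

log₁₀([out]/[in]) = E·z/(61.4) = -70.2 × 1 / 61.4 = -1.1433
[out]/[in] = 10^(-1.1433) = 0.07189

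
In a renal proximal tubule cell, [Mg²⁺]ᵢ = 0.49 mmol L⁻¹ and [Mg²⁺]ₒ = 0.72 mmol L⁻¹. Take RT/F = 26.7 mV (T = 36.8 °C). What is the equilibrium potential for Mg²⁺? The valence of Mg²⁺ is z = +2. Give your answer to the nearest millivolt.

5 mV

E = (26.7/z) · ln([Mg²⁺]_out/[Mg²⁺]_in) with z = +2.
= (26.7/2) · ln(0.72/0.49) = 13.35 · ln(1.469)
= 13.35 · (0.3848) = 5.14 mV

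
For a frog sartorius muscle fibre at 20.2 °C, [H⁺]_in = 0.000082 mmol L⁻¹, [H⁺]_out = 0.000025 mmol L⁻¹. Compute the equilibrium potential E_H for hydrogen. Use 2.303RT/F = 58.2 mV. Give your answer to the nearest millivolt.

E = (58.2/z) · log₁₀([H⁺]_out/[H⁺]_in) with z = +1.
= (58.2/1) · log₁₀(0.000025/0.000082) = 58.20 · log₁₀(0.3049)
= 58.20 · (-0.5159) = -30.02 mV

-30 mV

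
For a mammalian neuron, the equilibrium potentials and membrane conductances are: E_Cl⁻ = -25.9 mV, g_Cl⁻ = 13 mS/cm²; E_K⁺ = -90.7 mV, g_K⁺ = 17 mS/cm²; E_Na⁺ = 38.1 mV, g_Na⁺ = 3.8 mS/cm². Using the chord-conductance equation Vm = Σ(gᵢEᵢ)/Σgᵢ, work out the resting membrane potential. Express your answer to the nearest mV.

-51 mV

Σ gᵢEᵢ = 13·(-25.9) + 17·(-90.7) + 3.8·(38.1) = -1733.82
Σ gᵢ = 13 + 17 + 3.8 = 33.8
Vm = -1733.82 / 33.8 = -51.30 mV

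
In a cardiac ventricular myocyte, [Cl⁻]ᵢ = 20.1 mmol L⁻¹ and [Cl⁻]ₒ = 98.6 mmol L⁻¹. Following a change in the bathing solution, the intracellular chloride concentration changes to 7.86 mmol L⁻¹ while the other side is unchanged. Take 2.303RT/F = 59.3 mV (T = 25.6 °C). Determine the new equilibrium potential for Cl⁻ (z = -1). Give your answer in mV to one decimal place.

After the shift: [Cl⁻]_out = 98.6, [Cl⁻]_in = 7.86 mmol L⁻¹.
E_new = (59.3/-1)·log₁₀(98.6/7.86) = -59.30 · (1.0985) = -65.14 mV

-65.1 mV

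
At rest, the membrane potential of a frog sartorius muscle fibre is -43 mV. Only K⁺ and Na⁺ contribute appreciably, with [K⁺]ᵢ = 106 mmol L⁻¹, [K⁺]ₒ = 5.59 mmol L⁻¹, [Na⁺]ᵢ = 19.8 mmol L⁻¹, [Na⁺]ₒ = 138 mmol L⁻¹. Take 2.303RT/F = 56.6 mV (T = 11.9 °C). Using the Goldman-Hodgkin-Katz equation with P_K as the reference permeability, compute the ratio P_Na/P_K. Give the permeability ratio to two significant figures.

Let α = P_Na/P_K. GHK: Vm = 56.6·log₁₀[(Kₒ + α·Naₒ)/(Kᵢ + α·Naᵢ)].
10^(Vm/56.6) = 10^(-43.0/56.6) = 0.17389
So 0.17389·(Kᵢ + α·Naᵢ) = Kₒ + α·Naₒ → α = (0.17389·106.0 − 5.59) / (138.0 − 0.17389·19.8)
α = (18.43 − 5.59) / (138.0 − 3.443) = 12.84/134.6 = 0.09544

0.095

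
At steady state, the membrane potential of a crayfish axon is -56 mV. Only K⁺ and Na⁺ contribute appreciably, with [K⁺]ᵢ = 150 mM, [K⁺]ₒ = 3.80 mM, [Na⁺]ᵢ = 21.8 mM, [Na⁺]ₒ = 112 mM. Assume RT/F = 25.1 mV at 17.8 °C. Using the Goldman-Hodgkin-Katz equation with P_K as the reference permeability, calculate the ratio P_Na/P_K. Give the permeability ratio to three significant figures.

0.112

Let α = P_Na/P_K. GHK: Vm = 25.1·ln[(Kₒ + α·Naₒ)/(Kᵢ + α·Naᵢ)].
e^(Vm/25.1) = e^(-56.0/25.1) = 0.10741
So 0.10741·(Kᵢ + α·Naᵢ) = Kₒ + α·Naₒ → α = (0.10741·150.0 − 3.8) / (112.0 − 0.10741·21.8)
α = (16.11 − 3.8) / (112.0 − 2.342) = 12.31/109.7 = 0.1123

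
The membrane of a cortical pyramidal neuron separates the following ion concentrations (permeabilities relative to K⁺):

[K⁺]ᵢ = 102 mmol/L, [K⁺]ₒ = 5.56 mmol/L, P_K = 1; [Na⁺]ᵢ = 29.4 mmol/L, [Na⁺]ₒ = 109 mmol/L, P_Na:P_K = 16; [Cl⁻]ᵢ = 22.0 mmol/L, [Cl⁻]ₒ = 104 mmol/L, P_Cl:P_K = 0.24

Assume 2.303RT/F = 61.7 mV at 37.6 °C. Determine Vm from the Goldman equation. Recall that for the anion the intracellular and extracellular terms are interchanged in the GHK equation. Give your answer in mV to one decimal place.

Vm = 61.7 · log₁₀[(Σ P·[cation]ₒ + Σ P·[anion]ᵢ) / (Σ P·[cation]ᵢ + Σ P·[anion]ₒ)]
Numerator = 1×5.56 + 16×109 + 0.24×22.0 = 1755
Denominator = 1×102 + 16×29.4 + 0.24×104 = 597.4
Vm = 61.7 · log₁₀(2.9377) = 61.7 × (0.4680) = 28.88 mV

28.9 mV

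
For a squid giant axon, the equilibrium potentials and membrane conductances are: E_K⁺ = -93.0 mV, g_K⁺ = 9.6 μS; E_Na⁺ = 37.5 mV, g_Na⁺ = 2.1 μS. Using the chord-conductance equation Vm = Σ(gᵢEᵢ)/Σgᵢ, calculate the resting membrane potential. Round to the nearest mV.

Σ gᵢEᵢ = 9.6·(-93.0) + 2.1·(37.5) = -814.05
Σ gᵢ = 9.6 + 2.1 = 11.7
Vm = -814.05 / 11.7 = -69.58 mV

-70 mV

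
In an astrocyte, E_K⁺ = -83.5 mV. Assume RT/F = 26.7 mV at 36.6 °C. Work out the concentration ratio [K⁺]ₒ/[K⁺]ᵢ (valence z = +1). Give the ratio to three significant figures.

ln([out]/[in]) = E·z/(26.7) = -83.5 × 1 / 26.7 = -3.1273
[out]/[in] = e^(-3.1273) = 0.04383

0.0438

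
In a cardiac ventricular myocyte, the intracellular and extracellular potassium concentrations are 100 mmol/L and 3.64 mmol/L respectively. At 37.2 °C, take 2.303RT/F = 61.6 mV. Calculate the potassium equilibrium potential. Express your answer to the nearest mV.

E = (61.6/z) · log₁₀([K⁺]_out/[K⁺]_in) with z = +1.
= (61.6/1) · log₁₀(3.64/100) = 61.60 · log₁₀(0.0364)
= 61.60 · (-1.4389) = -88.64 mV

-89 mV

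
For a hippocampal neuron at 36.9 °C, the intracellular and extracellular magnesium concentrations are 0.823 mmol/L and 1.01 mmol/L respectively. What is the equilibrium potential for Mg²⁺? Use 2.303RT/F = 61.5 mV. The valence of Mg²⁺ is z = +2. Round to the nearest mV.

3 mV

E = (61.5/z) · log₁₀([Mg²⁺]_out/[Mg²⁺]_in) with z = +2.
= (61.5/2) · log₁₀(1.01/0.823) = 30.75 · log₁₀(1.227)
= 30.75 · (0.0889) = 2.73 mV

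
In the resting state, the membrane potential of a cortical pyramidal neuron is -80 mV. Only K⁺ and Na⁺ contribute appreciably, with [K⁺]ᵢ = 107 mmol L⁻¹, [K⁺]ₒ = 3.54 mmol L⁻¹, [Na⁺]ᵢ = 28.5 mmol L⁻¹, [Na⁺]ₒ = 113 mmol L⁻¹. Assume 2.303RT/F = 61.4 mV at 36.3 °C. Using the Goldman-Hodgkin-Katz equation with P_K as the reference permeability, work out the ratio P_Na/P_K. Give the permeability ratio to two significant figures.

0.016

Let α = P_Na/P_K. GHK: Vm = 61.4·log₁₀[(Kₒ + α·Naₒ)/(Kᵢ + α·Naᵢ)].
10^(Vm/61.4) = 10^(-80.0/61.4) = 0.049782
So 0.049782·(Kᵢ + α·Naᵢ) = Kₒ + α·Naₒ → α = (0.049782·107.0 − 3.54) / (113.0 − 0.049782·28.5)
α = (5.327 − 3.54) / (113.0 − 1.419) = 1.787/111.6 = 0.01601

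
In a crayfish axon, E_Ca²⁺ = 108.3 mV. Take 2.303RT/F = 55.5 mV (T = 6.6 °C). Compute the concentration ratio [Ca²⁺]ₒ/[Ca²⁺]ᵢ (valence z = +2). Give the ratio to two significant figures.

log₁₀([out]/[in]) = E·z/(55.5) = 108.3 × 2 / 55.5 = 3.9027
[out]/[in] = 10^(3.9027) = 7993

8000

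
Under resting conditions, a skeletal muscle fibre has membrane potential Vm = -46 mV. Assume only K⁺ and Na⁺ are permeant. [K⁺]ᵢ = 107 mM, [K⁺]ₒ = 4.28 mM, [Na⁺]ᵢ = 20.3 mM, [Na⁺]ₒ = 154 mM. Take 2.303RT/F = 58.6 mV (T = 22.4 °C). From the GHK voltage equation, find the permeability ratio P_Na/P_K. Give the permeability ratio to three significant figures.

Let α = P_Na/P_K. GHK: Vm = 58.6·log₁₀[(Kₒ + α·Naₒ)/(Kᵢ + α·Naᵢ)].
10^(Vm/58.6) = 10^(-46.0/58.6) = 0.16407
So 0.16407·(Kᵢ + α·Naᵢ) = Kₒ + α·Naₒ → α = (0.16407·107.0 − 4.28) / (154.0 − 0.16407·20.3)
α = (17.56 − 4.28) / (154.0 − 3.331) = 13.28/150.7 = 0.08811

0.0881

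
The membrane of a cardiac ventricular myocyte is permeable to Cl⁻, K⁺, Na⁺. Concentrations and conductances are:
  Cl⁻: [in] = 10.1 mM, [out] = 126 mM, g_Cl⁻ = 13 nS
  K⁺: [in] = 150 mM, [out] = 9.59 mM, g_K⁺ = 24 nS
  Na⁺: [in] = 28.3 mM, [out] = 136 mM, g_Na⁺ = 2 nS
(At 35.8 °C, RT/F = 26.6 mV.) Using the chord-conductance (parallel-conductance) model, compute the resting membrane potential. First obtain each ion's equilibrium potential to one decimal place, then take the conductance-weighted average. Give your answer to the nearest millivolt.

E_Cl⁻ = (26.6/-1)·ln(126/10.1) = -67.1 mV
E_K⁺ = (26.6/1)·ln(9.59/150) = -73.1 mV
E_Na⁺ = (26.6/1)·ln(136/28.3) = 41.8 mV
Vm = (Σ gᵢEᵢ)/(Σ gᵢ) = (13·-67.1 + 24·-73.1 + 2·41.8) / (13 + 24 + 2)
= -2543.10 / 39 = -65.21 mV

-65 mV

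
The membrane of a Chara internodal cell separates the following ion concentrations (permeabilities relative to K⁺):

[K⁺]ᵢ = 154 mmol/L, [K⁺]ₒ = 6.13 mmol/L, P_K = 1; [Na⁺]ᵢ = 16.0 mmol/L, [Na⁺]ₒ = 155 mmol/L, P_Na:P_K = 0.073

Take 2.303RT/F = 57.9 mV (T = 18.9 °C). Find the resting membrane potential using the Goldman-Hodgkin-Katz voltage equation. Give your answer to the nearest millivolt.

Vm = 57.9 · log₁₀[(Σ P·[cation]ₒ + Σ P·[anion]ᵢ) / (Σ P·[cation]ᵢ + Σ P·[anion]ₒ)]
Numerator = 1×6.13 + 0.073×155 = 17.45
Denominator = 1×154 + 0.073×16.0 = 155.2
Vm = 57.9 · log₁₀(0.11243) = 57.9 × (-0.9491) = -54.95 mV

-55 mV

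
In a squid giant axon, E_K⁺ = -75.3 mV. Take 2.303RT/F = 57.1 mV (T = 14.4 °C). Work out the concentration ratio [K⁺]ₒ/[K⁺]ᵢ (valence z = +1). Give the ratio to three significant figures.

log₁₀([out]/[in]) = E·z/(57.1) = -75.3 × 1 / 57.1 = -1.3187
[out]/[in] = 10^(-1.3187) = 0.048

0.0480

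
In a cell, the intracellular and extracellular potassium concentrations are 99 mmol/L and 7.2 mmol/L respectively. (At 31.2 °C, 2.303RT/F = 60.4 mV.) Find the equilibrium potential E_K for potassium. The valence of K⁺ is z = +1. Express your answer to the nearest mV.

-69 mV

E = (60.4/z) · log₁₀([K⁺]_out/[K⁺]_in) with z = +1.
= (60.4/1) · log₁₀(7.2/99) = 60.40 · log₁₀(0.07273)
= 60.40 · (-1.1383) = -68.75 mV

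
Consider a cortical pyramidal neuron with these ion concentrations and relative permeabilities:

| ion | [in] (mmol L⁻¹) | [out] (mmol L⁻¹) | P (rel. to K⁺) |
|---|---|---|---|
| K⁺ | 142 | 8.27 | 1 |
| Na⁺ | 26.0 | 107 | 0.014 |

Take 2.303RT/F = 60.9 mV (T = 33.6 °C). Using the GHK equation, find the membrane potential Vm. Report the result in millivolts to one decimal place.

Vm = 60.9 · log₁₀[(Σ P·[cation]ₒ + Σ P·[anion]ᵢ) / (Σ P·[cation]ᵢ + Σ P·[anion]ₒ)]
Numerator = 1×8.27 + 0.014×107 = 9.768
Denominator = 1×142 + 0.014×26.0 = 142.4
Vm = 60.9 · log₁₀(0.068613) = 60.9 × (-1.1636) = -70.86 mV

-70.9 mV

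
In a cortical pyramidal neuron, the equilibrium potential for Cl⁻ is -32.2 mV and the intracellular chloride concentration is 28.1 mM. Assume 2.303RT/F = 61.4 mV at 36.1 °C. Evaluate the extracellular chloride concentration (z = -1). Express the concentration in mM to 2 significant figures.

94 mM

Nernst: E = (61.4/-1) · log₁₀([out]/[in]), so log₁₀([out]/[in]) = -32.2 × -1 / 61.4 = 0.5244.
[out]/[in] = 10^(0.5244) = 3.345.
[out] = 3.345 × 28.1 = 94 mM.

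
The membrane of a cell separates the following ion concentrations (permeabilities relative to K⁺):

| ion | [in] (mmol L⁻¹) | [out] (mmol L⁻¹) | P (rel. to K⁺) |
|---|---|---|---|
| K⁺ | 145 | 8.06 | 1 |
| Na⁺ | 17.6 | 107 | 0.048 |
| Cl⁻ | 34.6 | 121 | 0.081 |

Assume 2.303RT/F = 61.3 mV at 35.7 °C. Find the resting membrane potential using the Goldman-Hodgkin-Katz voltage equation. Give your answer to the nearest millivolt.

-61 mV

Vm = 61.3 · log₁₀[(Σ P·[cation]ₒ + Σ P·[anion]ᵢ) / (Σ P·[cation]ᵢ + Σ P·[anion]ₒ)]
Numerator = 1×8.06 + 0.048×107 + 0.081×34.6 = 16
Denominator = 1×145 + 0.048×17.6 + 0.081×121 = 155.6
Vm = 61.3 · log₁₀(0.10279) = 61.3 × (-0.9881) = -60.57 mV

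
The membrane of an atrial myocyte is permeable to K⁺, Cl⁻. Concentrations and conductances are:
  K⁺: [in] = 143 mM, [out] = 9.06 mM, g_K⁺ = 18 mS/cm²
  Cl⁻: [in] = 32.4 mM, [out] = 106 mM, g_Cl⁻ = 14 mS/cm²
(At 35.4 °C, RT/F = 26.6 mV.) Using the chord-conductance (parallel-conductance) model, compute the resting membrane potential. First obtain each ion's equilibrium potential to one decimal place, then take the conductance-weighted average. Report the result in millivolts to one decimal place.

E_K⁺ = (26.6/1)·ln(9.06/143) = -73.4 mV
E_Cl⁻ = (26.6/-1)·ln(106/32.4) = -31.5 mV
Vm = (Σ gᵢEᵢ)/(Σ gᵢ) = (18·-73.4 + 14·-31.5) / (18 + 14)
= -1762.20 / 32 = -55.07 mV

-55.1 mV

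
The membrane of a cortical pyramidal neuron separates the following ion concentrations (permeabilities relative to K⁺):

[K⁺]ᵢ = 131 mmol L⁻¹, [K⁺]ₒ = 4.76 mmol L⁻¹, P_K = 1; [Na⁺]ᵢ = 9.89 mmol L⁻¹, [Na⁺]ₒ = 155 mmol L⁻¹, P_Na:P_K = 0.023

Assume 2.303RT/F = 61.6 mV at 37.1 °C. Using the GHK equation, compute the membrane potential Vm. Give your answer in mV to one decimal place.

Vm = 61.6 · log₁₀[(Σ P·[cation]ₒ + Σ P·[anion]ᵢ) / (Σ P·[cation]ᵢ + Σ P·[anion]ₒ)]
Numerator = 1×4.76 + 0.023×155 = 8.325
Denominator = 1×131 + 0.023×9.89 = 131.2
Vm = 61.6 · log₁₀(0.063439) = 61.6 × (-1.1976) = -73.77 mV

-73.8 mV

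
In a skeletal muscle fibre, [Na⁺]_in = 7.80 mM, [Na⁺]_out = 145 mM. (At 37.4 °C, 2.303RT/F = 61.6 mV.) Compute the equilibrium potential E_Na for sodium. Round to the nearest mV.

78 mV

E = (61.6/z) · log₁₀([Na⁺]_out/[Na⁺]_in) with z = +1.
= (61.6/1) · log₁₀(145/7.80) = 61.60 · log₁₀(18.59)
= 61.60 · (1.2693) = 78.19 mV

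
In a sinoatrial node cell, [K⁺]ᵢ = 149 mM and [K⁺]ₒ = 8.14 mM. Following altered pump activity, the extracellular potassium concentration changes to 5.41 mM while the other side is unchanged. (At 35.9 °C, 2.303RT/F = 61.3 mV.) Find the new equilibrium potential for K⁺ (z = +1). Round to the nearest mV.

-88 mV

After the shift: [K⁺]_out = 5.41, [K⁺]_in = 149 mM.
E_new = (61.3/1)·log₁₀(5.41/149) = 61.30 · (-1.4400) = -88.27 mV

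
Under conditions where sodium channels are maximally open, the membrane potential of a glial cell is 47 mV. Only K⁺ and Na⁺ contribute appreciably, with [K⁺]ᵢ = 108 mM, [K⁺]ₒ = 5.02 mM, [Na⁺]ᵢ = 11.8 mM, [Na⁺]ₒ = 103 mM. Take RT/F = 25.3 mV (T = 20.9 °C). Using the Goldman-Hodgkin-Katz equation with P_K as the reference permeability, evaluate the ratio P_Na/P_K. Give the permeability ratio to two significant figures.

Let α = P_Na/P_K. GHK: Vm = 25.3·ln[(Kₒ + α·Naₒ)/(Kᵢ + α·Naᵢ)].
e^(Vm/25.3) = e^(47.0/25.3) = 6.409
So 6.409·(Kᵢ + α·Naᵢ) = Kₒ + α·Naₒ → α = (6.409·108.0 − 5.02) / (103.0 − 6.409·11.8)
α = (692.2 − 5.02) / (103.0 − 75.63) = 687.2/27.37 = 25.1

25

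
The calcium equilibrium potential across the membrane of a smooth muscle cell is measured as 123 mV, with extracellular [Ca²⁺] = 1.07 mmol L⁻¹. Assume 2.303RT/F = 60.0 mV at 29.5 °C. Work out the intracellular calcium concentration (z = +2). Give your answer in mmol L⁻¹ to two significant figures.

Nernst: E = (60.0/2) · log₁₀([out]/[in]), so log₁₀([out]/[in]) = 123.0 × 2 / 60.0 = 4.1000.
[out]/[in] = 10^(4.1000) = 1.259e+04.
[in] = 1.07 / 1.259e+04 = 8.499e-05 mmol L⁻¹.

0.000085 mmol L⁻¹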